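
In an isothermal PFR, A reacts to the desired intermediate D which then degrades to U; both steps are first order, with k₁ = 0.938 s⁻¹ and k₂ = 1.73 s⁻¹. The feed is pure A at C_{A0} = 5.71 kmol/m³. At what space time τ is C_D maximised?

Setting dC_D/dτ = 0 gives τ_opt = ln(k₂/k₁)/(k₂−k₁).
= ln(1.73/0.938)/(1.73−0.938) = ln(1.844)/0.7920 = 0.6121/0.7920 = 0.773 s.

0.773 s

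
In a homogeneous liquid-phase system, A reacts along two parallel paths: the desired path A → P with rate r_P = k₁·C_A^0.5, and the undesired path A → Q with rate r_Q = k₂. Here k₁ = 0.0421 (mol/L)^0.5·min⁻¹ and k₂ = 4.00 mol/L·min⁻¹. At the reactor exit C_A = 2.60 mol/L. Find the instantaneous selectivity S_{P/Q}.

S_{P/Q} = r_P/r_Q = (k₁·C_A^0.5)/(k₂) = (k₁/k₂)·C_A^0.5.
= (0.0421×2.600^0.5) / (4.00) = 0.06788/4.000 = 0.0170.

0.0170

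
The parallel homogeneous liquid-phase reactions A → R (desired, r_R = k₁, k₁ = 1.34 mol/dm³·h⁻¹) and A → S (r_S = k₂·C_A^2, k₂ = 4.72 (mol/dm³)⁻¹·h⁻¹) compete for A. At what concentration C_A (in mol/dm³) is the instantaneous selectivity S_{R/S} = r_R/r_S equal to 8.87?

S_{R/S} = (k₁/k₂)·C_A^-2 ⇒ C_A = (S·k₂/k₁)^(-0.5).
= (8.87×4.72/1.34)^(-0.5) = (31.24)^(-0.5) = 0.179 mol/dm³.

0.179 mol/dm³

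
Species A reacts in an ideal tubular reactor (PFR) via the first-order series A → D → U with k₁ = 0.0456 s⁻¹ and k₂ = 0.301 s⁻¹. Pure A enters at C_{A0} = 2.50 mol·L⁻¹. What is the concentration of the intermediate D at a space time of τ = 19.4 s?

0.183 mol·L⁻¹

Solving the coupled first-order balances gives C_D(τ) = [k₁/(k₂−k₁)]·C_{A0}·(e^(−k₁τ) − e^(−k₂τ)).
e^(−k₁τ) = e^(−0.0456×19.4) = e^(−0.8846) = 0.4129; e^(−k₂τ) = e^(−5.839) = 0.002911.
C_D = 0.0456×2.50/(0.301−0.0456) × (0.4129−0.002911) = 0.4464×0.4100 = 0.1830 mol·L⁻¹.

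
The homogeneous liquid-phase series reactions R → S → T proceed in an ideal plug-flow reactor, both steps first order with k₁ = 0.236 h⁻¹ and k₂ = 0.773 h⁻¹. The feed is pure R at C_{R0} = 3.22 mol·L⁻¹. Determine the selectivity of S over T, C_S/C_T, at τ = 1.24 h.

1.69

Solving the coupled first-order balances gives C_S(τ) = [k₁/(k₂−k₁)]·C_{R0}·(e^(−k₁τ) − e^(−k₂τ)).
e^(−k₁τ) = e^(−0.236×1.24) = e^(−0.2926) = 0.7463; e^(−k₂τ) = e^(−0.9585) = 0.3835.
C_S = 0.236×3.22/(0.773−0.236) × (0.7463−0.3835) = 1.415×0.3628 = 0.5134 mol·L⁻¹.
C_R = C_{R0}e^(−k₁τ) = 2.403 mol·L⁻¹, so C_T = C_{R0}−C_R−C_S = 0.3035 mol·L⁻¹; C_S/C_T = 1.69.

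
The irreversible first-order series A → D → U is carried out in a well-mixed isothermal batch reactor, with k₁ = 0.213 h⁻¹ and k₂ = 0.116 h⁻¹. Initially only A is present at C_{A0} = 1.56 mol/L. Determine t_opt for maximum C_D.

6.26 h

The intermediate peaks when r₁ = r₂, i.e. k₁e^(−k₁t) = k₂e^(−k₂t), giving t_opt = ln(k₂/k₁)/(k₂−k₁).
= ln(0.116/0.213)/(0.116−0.213) = ln(0.5446)/-0.09700 = -0.6077/-0.09700 = 6.26 h.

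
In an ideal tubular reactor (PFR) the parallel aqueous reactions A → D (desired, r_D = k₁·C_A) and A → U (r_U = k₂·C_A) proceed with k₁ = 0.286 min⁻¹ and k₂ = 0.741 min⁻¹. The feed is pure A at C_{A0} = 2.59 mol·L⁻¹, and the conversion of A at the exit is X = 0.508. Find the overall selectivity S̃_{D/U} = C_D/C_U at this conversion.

C_A = C_{A0}(1−X) = 1.274 mol·L⁻¹.
Both paths are first order in A, so the instantaneous fraction to D is constant: dC_D/d(−C_A) = k₁/(k₁+k₂) = 0.2785.
C_D = 0.2785·(C_{A0}−C_A) = 0.2785×1.316 = 0.366 mol·L⁻¹.
C_U = (C_{A0}−C_A)−C_D = 0.9493 mol·L⁻¹; S̃_{D/U} = 0.3664/0.9493 = 0.386.

0.386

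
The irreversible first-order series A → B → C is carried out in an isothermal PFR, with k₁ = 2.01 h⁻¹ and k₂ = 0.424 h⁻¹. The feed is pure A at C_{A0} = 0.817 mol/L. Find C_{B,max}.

0.539 mol/L

Evaluating C_B at τ_opt = ln(k₂/k₁)/(k₂−k₁) gives C_{B,max}/C_{A0} = (k₁/k₂)^[k₂/(k₂−k₁)].
= (2.01/0.424)^(0.424/(0.424−2.01)) = (4.741)^(-0.2673) = 0.6597.
C_{B,max} = 0.6597×0.817 = 0.539 mol/L.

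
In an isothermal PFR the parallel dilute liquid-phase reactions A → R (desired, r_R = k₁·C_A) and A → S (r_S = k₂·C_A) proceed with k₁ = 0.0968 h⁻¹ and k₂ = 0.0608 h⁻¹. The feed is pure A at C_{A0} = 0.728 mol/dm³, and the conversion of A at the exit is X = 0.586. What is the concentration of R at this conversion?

0.262 mol/dm³

C_A = C_{A0}(1−X) = 0.3014 mol/dm³.
Both paths are first order in A, so the instantaneous fraction to R is constant: dC_R/d(−C_A) = k₁/(k₁+k₂) = 0.6142.
C_R = 0.6142·(C_{A0}−C_A) = 0.6142×0.4266 = 0.262 mol/dm³.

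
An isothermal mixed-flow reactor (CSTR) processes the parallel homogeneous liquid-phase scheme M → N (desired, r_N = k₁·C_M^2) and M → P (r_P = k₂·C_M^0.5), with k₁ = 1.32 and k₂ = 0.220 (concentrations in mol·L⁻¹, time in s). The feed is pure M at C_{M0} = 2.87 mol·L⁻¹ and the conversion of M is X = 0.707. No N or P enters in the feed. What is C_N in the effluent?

Exit C_M = C_{M0}(1−X) = 2.87×0.293 = 0.8409 mol·L⁻¹.
A CSTR operates uniformly at the exit composition, giving r_N = 0.9334 and r_P = 0.2017 (each k·C_M^n at C_M = 0.8409).
Fraction of consumed M going to N: r_N/(r_N+r_P) = 0.8223.
C_N = 0.8223·C_{M0}·X = 0.8223×2.87×0.707 = 1.67 mol·L⁻¹.

1.67 mol·L⁻¹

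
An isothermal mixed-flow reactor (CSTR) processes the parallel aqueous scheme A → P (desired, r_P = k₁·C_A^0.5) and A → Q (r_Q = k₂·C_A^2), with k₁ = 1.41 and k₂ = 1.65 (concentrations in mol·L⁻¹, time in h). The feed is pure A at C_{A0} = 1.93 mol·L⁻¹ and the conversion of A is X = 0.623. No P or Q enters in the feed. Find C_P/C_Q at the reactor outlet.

Exit C_A = C_{A0}(1−X) = 1.93×0.377 = 0.7276 mol·L⁻¹.
Rates in a CSTR are evaluated at the outlet concentration: r_P = 1.41×0.7276^0.5 = 1.203, r_Q = 1.65×0.7276^2 = 0.8735.
Overall selectivity = C_P/C_Q = r_Pτ/(r_Qτ) = r_P/r_Q = 1.38.

1.38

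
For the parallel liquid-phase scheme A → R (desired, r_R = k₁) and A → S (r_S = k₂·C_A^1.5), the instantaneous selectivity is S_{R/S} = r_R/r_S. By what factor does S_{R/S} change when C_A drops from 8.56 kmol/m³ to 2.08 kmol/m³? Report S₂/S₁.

S_{R/S} = (k₁/k₂)·C_A^-1.5, so S₂/S₁ = (C_{A,2}/C_{A,1})^-1.5.
= (2.08/8.56)^(-1.5) = (0.2430)^(-1.5) = 8.35.

8.35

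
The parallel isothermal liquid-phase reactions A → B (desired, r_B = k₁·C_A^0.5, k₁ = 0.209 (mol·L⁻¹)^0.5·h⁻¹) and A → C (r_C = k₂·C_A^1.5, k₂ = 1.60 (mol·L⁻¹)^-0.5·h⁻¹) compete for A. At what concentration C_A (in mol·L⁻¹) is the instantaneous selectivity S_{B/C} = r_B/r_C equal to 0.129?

1.01 mol·L⁻¹

S_{B/C} = (k₁/k₂)·C_A⁻¹ ⇒ C_A = (S·k₂/k₁)^(-1).
= (0.129×1.60/0.209)^(-1) = (0.9876)^(-1) = 1.01 mol·L⁻¹.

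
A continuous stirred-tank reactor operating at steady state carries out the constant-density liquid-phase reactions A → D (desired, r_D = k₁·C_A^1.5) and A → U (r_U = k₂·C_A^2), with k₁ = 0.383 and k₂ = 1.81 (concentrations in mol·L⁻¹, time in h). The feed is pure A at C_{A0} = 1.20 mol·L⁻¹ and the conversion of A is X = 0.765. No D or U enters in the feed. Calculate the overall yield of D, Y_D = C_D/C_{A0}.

0.218

Exit C_A = C_{A0}(1−X) = 1.20×0.235 = 0.2820 mol·L⁻¹.
In a CSTR the entire volume is at exit conditions, so r_D = 0.383×0.2820^1.5 = 0.05736 and r_U = 1.81×0.2820^2 = 0.1439.
Fraction of consumed A going to D: r_D/(r_D+r_U) = 0.2849.
C_D = 0.2849·C_{A0}·X = 0.2849×1.20×0.765 = 0.262 mol·L⁻¹; Y_D = C_D/C_{A0} = 0.218.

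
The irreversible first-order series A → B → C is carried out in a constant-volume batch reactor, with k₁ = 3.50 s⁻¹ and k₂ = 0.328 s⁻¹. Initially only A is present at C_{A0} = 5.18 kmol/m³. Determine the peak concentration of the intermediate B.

For a first-order series the maximum intermediate yield is C_{B,max}/C_{A0} = (k₁/k₂)^[k₂/(k₂−k₁)].
= (3.50/0.328)^(0.328/(0.328−3.50)) = (10.67)^(-0.1034) = 0.7829.
C_{B,max} = 0.7829×5.18 = 4.06 kmol/m³.

4.06 kmol/m³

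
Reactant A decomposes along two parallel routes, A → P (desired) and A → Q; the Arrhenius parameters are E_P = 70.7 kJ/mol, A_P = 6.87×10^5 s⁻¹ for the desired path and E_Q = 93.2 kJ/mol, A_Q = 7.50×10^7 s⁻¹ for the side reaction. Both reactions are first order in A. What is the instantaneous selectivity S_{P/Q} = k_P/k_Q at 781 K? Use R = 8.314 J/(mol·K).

0.293

Since both paths have the same order in A, the concentration cancels and S_{P/Q} = k_P/k_Q = (A_P/A_Q)·exp[(E_Q−E_P)/(RT)].
(E_Q−E_P)/(RT) = (93.2−70.7)×10³/(8.314×781) = 22500/6493 = 3.465.
k_P/k_Q = (6.87×10^5/7.50×10^7)·exp(3.465) = 0.009160 × 31.98 = 0.293.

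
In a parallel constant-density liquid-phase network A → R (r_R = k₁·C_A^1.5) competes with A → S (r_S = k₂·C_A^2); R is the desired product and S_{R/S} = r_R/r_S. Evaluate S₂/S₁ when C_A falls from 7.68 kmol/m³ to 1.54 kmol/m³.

S_{R/S} = (k₁/k₂)·C_A^-0.5, so S₂/S₁ = (C_{A,2}/C_{A,1})^-0.5.
= (1.54/7.68)^(-0.5) = (0.2005)^(-0.5) = 2.23.

2.23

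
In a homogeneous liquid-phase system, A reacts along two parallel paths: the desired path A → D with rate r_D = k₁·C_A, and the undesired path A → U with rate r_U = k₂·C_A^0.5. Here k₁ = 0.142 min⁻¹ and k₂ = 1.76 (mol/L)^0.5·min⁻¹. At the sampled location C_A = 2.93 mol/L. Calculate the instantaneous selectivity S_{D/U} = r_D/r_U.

0.138

S_{D/U} = r_D/r_U = (k₁·C_A)/(k₂·C_A^0.5) = (k₁/k₂)·C_A^0.5.
= (0.142×2.930) / (1.76×2.930^0.5) = 0.4161/3.013 = 0.138.
Since the desired path is higher order in A, keeping C_A high (PFR or concentrated feed) favours D.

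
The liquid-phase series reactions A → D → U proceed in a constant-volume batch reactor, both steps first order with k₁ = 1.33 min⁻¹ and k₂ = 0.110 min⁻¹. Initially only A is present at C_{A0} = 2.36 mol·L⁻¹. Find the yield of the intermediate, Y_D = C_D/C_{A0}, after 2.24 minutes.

For first-order series with pure A initially, C_D(t) = k₁C_{A0}/(k₂−k₁)·(e^(−k₁t) − e^(−k₂t)).
e^(−k₁t) = e^(−1.33×2.24) = e^(−2.979) = 0.05083; e^(−k₂t) = e^(−0.2464) = 0.7816.
C_D = 1.33×2.36/(0.110−1.33) × (0.05083−0.7816) = (-2.573)×(-0.7308) = 1.880 mol·L⁻¹.
Y_D = C_D/C_{A0} = 1.880/2.36 = 0.797.

0.797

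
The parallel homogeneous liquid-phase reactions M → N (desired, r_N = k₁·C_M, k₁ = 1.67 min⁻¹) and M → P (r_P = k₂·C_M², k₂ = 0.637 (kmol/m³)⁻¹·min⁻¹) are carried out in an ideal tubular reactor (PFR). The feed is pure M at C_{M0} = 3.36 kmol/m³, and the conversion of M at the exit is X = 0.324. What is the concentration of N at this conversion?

0.527 kmol/m³

C_M = C_{M0}(1−X) = 2.271 kmol/m³.
Along a PFR/batch, dC_N/dC_M = −r_N/(r_N+r_P) = −k₁/(k₁+k₂·C_M).
Integrating from C_{M0} to C_M: C_N = (1.67/0.637)·ln[(1.67+0.637·3.36)/(1.67+0.637·2.27)] = 2.622·ln(3.810/3.117) = 0.5267 kmol/m³.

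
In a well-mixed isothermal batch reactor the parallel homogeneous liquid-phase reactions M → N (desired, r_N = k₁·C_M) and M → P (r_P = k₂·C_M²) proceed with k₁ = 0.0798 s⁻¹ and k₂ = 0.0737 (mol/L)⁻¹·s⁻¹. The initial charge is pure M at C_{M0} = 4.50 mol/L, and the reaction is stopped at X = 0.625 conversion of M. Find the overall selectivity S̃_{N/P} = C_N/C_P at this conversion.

0.369

C_M = C_{M0}(1−X) = 1.688 mol/L.
Along a PFR/batch, dC_N/dC_M = −r_N/(r_N+r_P) = −k₁/(k₁+k₂·C_M).
Integrating from C_{M0} to C_M: C_N = (0.0798/0.0737)·ln[(0.0798+0.0737·4.50)/(0.0798+0.0737·1.69)] = 1.083·ln(0.4114/0.2042) = 0.7587 mol/L.
C_P = (C_{M0}−C_M)−C_N = 2.054 mol/L; S̃_{N/P} = 0.7587/2.054 = 0.369.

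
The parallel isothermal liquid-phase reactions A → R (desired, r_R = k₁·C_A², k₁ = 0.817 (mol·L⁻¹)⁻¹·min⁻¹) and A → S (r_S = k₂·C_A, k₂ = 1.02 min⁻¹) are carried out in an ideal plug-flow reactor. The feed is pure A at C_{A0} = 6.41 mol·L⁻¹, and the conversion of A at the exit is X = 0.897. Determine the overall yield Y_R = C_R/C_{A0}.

C_A = C_{A0}(1−X) = 0.6602 mol·L⁻¹.
Along a PFR/batch, dC_S/dC_A = −r_S/(r_R+r_S) = −k₂/(k₂+k₁·C_A).
Integrating from C_{A0} to C_A: C_S = (1.02/0.817)·ln[(1.02+0.817·6.41)/(1.02+0.817·0.660)] = 1.248·ln(6.257/1.559) = 1.735 mol·L⁻¹.
Then C_R = (C_{A0}−C_A) − C_S = 5.750 − 1.735 = 4.015 mol·L⁻¹.
Y_R = C_R/C_{A0} = 4.015/6.41 = 0.626.

0.626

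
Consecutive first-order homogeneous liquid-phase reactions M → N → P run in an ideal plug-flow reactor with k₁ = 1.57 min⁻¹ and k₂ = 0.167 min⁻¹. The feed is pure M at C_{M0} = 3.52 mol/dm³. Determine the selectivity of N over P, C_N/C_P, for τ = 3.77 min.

The intermediate concentration in a first-order A→B→C sequence is C_N = k₁C_{M0}(e^(−k₁τ) − e^(−k₂τ))/(k₂−k₁).
e^(−k₁τ) = e^(−1.57×3.77) = e^(−5.919) = 0.002688; e^(−k₂τ) = e^(−0.6296) = 0.5328.
C_N = 1.57×3.52/(0.167−1.57) × (0.002688−0.5328) = (-3.939)×(-0.5301) = 2.088 mol/dm³.
C_M = C_{M0}e^(−k₁τ) = 0.009462 mol/dm³, so C_P = C_{M0}−C_M−C_N = 1.422 mol/dm³; C_N/C_P = 1.47.

1.47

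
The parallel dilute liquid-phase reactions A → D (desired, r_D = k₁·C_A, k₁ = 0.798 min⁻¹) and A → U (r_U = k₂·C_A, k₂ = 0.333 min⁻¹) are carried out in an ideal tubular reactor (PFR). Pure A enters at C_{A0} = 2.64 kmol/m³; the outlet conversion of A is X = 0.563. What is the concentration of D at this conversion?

1.05 kmol/m³

C_A = C_{A0}(1−X) = 1.154 kmol/m³.
Both paths are first order in A, so the instantaneous fraction to D is constant: dC_D/d(−C_A) = k₁/(k₁+k₂) = 0.7056.
C_D = 0.7056·(C_{A0}−C_A) = 0.7056×1.486 = 1.05 kmol/m³.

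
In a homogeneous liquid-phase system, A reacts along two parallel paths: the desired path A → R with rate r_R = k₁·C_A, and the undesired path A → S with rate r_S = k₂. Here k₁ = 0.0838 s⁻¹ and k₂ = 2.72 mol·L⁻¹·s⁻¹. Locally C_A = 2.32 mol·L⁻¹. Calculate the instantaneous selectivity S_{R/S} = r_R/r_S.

0.0715

S_{R/S} = r_R/r_S = (k₁·C_A)/(k₂) = (k₁/k₂)·C_A.
= (0.0838×2.320) / (2.72) = 0.1944/2.720 = 0.0715.
Since the desired path is higher order in A, keeping C_A high (PFR or concentrated feed) favours R.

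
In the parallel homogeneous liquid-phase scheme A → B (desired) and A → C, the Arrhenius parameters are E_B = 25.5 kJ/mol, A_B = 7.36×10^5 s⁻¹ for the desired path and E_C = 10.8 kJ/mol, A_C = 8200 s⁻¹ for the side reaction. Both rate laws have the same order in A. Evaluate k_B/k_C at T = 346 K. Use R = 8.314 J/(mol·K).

With equal orders, S_{B/C} = k_B/k_C = (A_B/A_C)·exp[(E_C−E_B)/(RT)].
(E_C−E_B)/(RT) = (10.8−25.5)×10³/(8.314×346) = -14700/2877 = -5.110.
k_B/k_C = (7.36×10^5/8200)·exp(-5.110) = 89.76 × 0.006035 = 0.542.
Since E_B > E_C, raising the temperature improves selectivity toward B.

0.542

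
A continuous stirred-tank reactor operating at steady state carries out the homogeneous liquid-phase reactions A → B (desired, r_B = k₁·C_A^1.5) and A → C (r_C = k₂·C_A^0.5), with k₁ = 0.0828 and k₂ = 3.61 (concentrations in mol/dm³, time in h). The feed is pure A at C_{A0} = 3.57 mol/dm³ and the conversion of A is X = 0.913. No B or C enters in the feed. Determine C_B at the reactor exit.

Exit C_A = C_{A0}(1−X) = 3.57×0.0870 = 0.3106 mol/dm³.
In a CSTR the entire volume is at exit conditions, so r_B = 0.0828×0.3106^1.5 = 0.01433 and r_C = 3.61×0.3106^0.5 = 2.012.
Fraction of consumed A going to B: r_B/(r_B+r_C) = 0.007073.
C_B = 0.007073·C_{A0}·X = 0.007073×3.57×0.913 = 0.0231 mol/dm³.

0.0231 mol/dm³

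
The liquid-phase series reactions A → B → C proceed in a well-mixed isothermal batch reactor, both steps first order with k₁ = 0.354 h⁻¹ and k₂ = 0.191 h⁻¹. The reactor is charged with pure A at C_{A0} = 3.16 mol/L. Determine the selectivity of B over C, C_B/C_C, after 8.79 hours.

The intermediate concentration in a first-order A→B→C sequence is C_B = k₁C_{A0}(e^(−k₁t) − e^(−k₂t))/(k₂−k₁).
e^(−k₁t) = e^(−0.354×8.79) = e^(−3.112) = 0.04453; e^(−k₂t) = e^(−1.679) = 0.1866.
C_B = 0.354×3.16/(0.191−0.354) × (0.04453−0.1866) = (-6.863)×(-0.1421) = 0.9749 mol/L.
C_A = C_{A0}e^(−k₁t) = 0.1407 mol/L, so C_C = C_{A0}−C_A−C_B = 2.044 mol/L; C_B/C_C = 0.477.

0.477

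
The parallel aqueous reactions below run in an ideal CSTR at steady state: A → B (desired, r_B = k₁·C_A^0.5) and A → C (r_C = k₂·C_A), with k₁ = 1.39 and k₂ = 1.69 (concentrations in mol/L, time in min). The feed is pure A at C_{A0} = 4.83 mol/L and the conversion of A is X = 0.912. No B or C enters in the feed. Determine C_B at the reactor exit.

Exit C_A = C_{A0}(1−X) = 4.83×0.0880 = 0.4250 mol/L.
A CSTR operates uniformly at the exit composition, giving r_B = 0.9062 and r_C = 0.7183 (each k·C_A^n at C_A = 0.4250).
Fraction of consumed A going to B: r_B/(r_B+r_C) = 0.5578.
C_B = 0.5578·C_{A0}·X = 0.5578×4.83×0.912 = 2.46 mol/L.

2.46 mol/L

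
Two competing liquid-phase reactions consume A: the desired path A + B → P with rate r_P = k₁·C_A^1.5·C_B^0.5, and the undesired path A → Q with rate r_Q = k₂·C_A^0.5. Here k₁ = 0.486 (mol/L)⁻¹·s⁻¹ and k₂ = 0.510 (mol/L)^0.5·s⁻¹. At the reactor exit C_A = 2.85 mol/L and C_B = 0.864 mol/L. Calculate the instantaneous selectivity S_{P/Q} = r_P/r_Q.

2.52

S_{P/Q} = r_P/r_Q = (k₁·C_A^1.5·C_B^0.5)/(k₂·C_A^0.5) = (k₁/k₂)·C_A·C_B^0.5.
= (0.486×2.850^1.5×0.8640^0.5) / (0.510×2.850^0.5) = 2.174/0.8610 = 2.52.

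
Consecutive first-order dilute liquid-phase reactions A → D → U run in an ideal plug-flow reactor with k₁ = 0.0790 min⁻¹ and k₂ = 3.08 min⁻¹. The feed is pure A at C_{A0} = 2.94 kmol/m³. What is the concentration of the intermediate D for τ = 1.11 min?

0.0684 kmol/m³

Solving the coupled first-order balances gives C_D(τ) = [k₁/(k₂−k₁)]·C_{A0}·(e^(−k₁τ) − e^(−k₂τ)).
e^(−k₁τ) = e^(−0.0790×1.11) = e^(−0.08769) = 0.9160; e^(−k₂τ) = e^(−3.419) = 0.03275.
C_D = 0.0790×2.94/(3.08−0.0790) × (0.9160−0.03275) = 0.07739×0.8833 = 0.06836 kmol/m³.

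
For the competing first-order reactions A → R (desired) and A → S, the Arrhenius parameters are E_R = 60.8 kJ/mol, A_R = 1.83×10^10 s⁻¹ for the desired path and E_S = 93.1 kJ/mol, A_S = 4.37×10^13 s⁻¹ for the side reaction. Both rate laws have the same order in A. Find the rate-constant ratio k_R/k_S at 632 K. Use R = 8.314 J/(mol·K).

0.196

Since both paths have the same order in A, the concentration cancels and S_{R/S} = k_R/k_S = (A_R/A_S)·exp[(E_S−E_R)/(RT)].
(E_S−E_R)/(RT) = (93.1−60.8)×10³/(8.314×632) = 32300/5254 = 6.147.
k_R/k_S = (1.83×10^10/4.37×10^13)·exp(6.147) = 4.188×10^-4 × 467.4 = 0.196.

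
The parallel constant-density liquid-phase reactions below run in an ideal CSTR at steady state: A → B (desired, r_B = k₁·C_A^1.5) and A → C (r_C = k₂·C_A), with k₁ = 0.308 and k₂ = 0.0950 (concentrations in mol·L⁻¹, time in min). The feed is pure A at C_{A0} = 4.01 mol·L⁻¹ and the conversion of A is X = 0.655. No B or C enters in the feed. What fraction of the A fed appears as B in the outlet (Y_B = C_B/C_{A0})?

Exit C_A = C_{A0}(1−X) = 4.01×0.345 = 1.383 mol·L⁻¹.
A CSTR operates uniformly at the exit composition, giving r_B = 0.5012 and r_C = 0.1314 (each k·C_A^n at C_A = 1.383).
Fraction of consumed A going to B: r_B/(r_B+r_C) = 0.7922.
C_B = 0.7922·C_{A0}·X = 0.7922×4.01×0.655 = 2.08 mol·L⁻¹; Y_B = C_B/C_{A0} = 0.519.

0.519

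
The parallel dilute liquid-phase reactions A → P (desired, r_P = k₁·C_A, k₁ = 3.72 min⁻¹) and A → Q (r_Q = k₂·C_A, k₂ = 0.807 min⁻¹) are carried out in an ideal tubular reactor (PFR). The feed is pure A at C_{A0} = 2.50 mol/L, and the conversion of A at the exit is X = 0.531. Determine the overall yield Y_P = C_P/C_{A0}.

0.436

C_A = C_{A0}(1−X) = 1.172 mol/L.
Both paths are first order in A, so the instantaneous fraction to P is constant: dC_P/d(−C_A) = k₁/(k₁+k₂) = 0.8217.
C_P = 0.8217·(C_{A0}−C_A) = 0.8217×1.328 = 1.09 mol/L.
Y_P = C_P/C_{A0} = 1.091/2.50 = 0.436.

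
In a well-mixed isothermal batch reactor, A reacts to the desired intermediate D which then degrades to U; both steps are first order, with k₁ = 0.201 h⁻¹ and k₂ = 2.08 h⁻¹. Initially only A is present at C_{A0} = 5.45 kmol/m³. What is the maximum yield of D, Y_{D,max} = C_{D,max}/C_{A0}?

Evaluating C_D at t_opt = ln(k₂/k₁)/(k₂−k₁) gives C_{D,max}/C_{A0} = (k₁/k₂)^[k₂/(k₂−k₁)].
= (0.201/2.08)^(2.08/(2.08−0.201)) = (0.09663)^(1.107) = 0.07526.

0.0753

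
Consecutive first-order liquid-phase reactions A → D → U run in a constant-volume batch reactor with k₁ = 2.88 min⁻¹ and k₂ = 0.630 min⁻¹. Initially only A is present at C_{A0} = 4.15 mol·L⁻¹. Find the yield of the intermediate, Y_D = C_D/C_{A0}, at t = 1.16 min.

Solving the coupled first-order balances gives C_D(t) = [k₁/(k₂−k₁)]·C_{A0}·(e^(−k₁t) − e^(−k₂t)).
e^(−k₁t) = e^(−2.88×1.16) = e^(−3.341) = 0.03541; e^(−k₂t) = e^(−0.7308) = 0.4815.
C_D = 2.88×4.15/(0.630−2.88) × (0.03541−0.4815) = (-5.312)×(-0.4461) = 2.370 mol·L⁻¹.
Y_D = C_D/C_{A0} = 2.370/4.15 = 0.571.

0.571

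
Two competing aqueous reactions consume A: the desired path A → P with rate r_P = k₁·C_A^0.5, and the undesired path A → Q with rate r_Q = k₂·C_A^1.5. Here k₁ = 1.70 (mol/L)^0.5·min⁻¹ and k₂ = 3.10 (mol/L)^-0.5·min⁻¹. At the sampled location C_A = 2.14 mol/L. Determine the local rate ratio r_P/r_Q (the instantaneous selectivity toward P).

S_{P/Q} = r_P/r_Q = (k₁·C_A^0.5)/(k₂·C_A^1.5) = (k₁/k₂)·C_A⁻¹.
= (1.70×2.140^0.5) / (3.10×2.140^1.5) = 2.487/9.705 = 0.256.
The undesired path is higher order in A, so low C_A (CSTR or dilute feed) favours P.

0.256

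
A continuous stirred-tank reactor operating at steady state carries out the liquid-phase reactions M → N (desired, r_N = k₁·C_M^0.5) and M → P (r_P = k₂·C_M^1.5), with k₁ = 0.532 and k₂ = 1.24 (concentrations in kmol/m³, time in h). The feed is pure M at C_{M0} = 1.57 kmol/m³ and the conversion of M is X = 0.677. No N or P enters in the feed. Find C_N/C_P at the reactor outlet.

Exit C_M = C_{M0}(1−X) = 1.57×0.323 = 0.5071 kmol/m³.
Rates in a CSTR are evaluated at the outlet concentration: r_N = 0.532×0.5071^0.5 = 0.3788, r_P = 1.24×0.5071^1.5 = 0.4478.
Overall selectivity = C_N/C_P = r_Nτ/(r_Pτ) = r_N/r_P = 0.846.

0.846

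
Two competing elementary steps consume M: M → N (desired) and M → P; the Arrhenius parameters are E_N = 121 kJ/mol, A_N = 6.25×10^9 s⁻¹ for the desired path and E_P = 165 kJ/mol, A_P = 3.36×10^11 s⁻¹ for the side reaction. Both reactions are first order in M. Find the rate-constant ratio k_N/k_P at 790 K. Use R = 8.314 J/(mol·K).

15.1

Since both paths have the same order in M, the concentration cancels and S_{N/P} = k_N/k_P = (A_N/A_P)·exp[(E_P−E_N)/(RT)].
(E_P−E_N)/(RT) = (165−121)×10³/(8.314×790) = 44000/6568 = 6.699.
k_N/k_P = (6.25×10^9/3.36×10^11)·exp(6.699) = 0.01860 × 811.7 = 15.1.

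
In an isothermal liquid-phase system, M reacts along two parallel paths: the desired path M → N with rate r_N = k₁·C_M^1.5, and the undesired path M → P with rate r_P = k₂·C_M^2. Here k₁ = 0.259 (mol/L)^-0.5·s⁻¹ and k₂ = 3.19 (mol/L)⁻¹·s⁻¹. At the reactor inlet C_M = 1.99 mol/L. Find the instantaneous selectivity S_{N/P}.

S_{N/P} = r_N/r_P = (k₁·C_M^1.5)/(k₂·C_M^2) = (k₁/k₂)·C_M^-0.5.
= (0.259×1.990^1.5) / (3.19×1.990^2) = 0.7271/12.63 = 0.0576.

0.0576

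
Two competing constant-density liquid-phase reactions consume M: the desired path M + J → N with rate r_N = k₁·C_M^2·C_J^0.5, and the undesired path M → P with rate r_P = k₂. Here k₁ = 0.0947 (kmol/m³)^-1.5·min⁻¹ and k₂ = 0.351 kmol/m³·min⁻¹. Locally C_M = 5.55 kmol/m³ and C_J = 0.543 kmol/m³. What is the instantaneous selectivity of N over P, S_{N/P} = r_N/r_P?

S_{N/P} = r_N/r_P = (k₁·C_M^2·C_J^0.5)/(k₂) = (k₁/k₂)·C_M^2·C_J^0.5.
= (0.0947×5.550^2×0.5430^0.5) / (0.351) = 2.149/0.3510 = 6.12.
Since the desired path is higher order in M, keeping C_M high (PFR or concentrated feed) favours N.

6.12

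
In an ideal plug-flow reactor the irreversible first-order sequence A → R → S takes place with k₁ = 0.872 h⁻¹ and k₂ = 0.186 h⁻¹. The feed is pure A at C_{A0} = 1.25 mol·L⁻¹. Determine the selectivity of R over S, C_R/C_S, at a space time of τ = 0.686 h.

Solving the coupled first-order balances gives C_R(τ) = [k₁/(k₂−k₁)]·C_{A0}·(e^(−k₁τ) − e^(−k₂τ)).
e^(−k₁τ) = e^(−0.872×0.686) = e^(−0.5982) = 0.5498; e^(−k₂τ) = e^(−0.1276) = 0.8802.
C_R = 0.872×1.25/(0.186−0.872) × (0.5498−0.8802) = (-1.589)×(-0.3304) = 0.5250 mol·L⁻¹.
C_A = C_{A0}e^(−k₁τ) = 0.6873 mol·L⁻¹, so C_S = C_{A0}−C_A−C_R = 0.03776 mol·L⁻¹; C_R/C_S = 13.9.

13.9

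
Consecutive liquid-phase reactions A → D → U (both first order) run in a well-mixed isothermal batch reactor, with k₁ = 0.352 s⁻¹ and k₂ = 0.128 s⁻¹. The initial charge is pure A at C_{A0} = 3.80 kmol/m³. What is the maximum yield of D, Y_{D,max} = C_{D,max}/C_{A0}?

For a first-order series the maximum intermediate yield is C_{D,max}/C_{A0} = (k₁/k₂)^[k₂/(k₂−k₁)].
= (0.352/0.128)^(0.128/(0.128−0.352)) = (2.750)^(-0.5714) = 0.5610.

0.561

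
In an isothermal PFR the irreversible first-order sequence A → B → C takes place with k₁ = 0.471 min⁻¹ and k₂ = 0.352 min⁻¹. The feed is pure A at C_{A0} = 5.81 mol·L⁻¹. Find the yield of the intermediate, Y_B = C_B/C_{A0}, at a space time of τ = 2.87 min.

0.417

For first-order series with pure A initially, C_B(τ) = k₁C_{A0}/(k₂−k₁)·(e^(−k₁τ) − e^(−k₂τ)).
e^(−k₁τ) = e^(−0.471×2.87) = e^(−1.352) = 0.2588; e^(−k₂τ) = e^(−1.010) = 0.3641.
C_B = 0.471×5.81/(0.352−0.471) × (0.2588−0.3641) = (-23.00)×(-0.1053) = 2.423 mol·L⁻¹.
Y_B = C_B/C_{A0} = 2.423/5.81 = 0.417.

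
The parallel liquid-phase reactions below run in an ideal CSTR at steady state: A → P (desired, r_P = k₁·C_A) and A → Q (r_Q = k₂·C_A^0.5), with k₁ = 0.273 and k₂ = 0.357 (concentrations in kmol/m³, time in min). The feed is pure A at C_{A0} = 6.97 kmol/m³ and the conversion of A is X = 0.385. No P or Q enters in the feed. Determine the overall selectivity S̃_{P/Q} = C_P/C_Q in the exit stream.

1.58

Exit C_A = C_{A0}(1−X) = 6.97×0.615 = 4.287 kmol/m³.
A CSTR operates uniformly at the exit composition, giving r_P = 1.170 and r_Q = 0.7391 (each k·C_A^n at C_A = 4.287).
Overall selectivity = C_P/C_Q = r_Pτ/(r_Qτ) = r_P/r_Q = 1.58.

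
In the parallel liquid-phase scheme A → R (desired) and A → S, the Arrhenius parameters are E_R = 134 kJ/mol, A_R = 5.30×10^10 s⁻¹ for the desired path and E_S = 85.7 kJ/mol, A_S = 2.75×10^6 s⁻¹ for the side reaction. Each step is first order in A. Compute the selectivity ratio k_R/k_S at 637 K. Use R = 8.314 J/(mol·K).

With equal orders, S_{R/S} = k_R/k_S = (A_R/A_S)·exp[(E_S−E_R)/(RT)].
(E_S−E_R)/(RT) = (85.7−134)×10³/(8.314×637) = -48300/5296 = -9.120.
k_R/k_S = (5.30×10^10/2.75×10^6)·exp(-9.120) = 19273 × 1.094×10^-4 = 2.11.

2.11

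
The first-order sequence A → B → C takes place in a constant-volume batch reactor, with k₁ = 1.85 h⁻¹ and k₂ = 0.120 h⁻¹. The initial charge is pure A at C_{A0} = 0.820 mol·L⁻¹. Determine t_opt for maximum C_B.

1.58 h

For first-order series the maximum of C_B occurs at t_opt = ln(k₂/k₁)/(k₂−k₁).
= ln(0.120/1.85)/(0.120−1.85) = ln(0.06486)/-1.730 = -2.735/-1.730 = 1.58 h.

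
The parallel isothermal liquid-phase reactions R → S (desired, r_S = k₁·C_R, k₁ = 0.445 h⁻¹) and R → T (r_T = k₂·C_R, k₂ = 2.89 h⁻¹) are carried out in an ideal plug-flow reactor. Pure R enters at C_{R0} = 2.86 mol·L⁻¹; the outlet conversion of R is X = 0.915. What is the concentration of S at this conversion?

C_R = C_{R0}(1−X) = 0.2431 mol·L⁻¹.
Both paths are first order in R, so the instantaneous fraction to S is constant: dC_S/d(−C_R) = k₁/(k₁+k₂) = 0.1334.
C_S = 0.1334·(C_{R0}−C_R) = 0.1334×2.617 = 0.349 mol·L⁻¹.

0.349 mol·L⁻¹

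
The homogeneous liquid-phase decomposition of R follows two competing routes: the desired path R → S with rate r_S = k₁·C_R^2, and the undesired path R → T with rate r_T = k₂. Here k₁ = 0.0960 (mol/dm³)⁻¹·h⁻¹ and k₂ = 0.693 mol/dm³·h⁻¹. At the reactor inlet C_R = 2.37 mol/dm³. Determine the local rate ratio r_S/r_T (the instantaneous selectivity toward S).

0.778

S_{S/T} = r_S/r_T = (k₁·C_R^2)/(k₂) = (k₁/k₂)·C_R^2.
= (0.0960×2.370^2) / (0.693) = 0.5392/0.6930 = 0.778.
Since the desired path is higher order in R, keeping C_R high (PFR or concentrated feed) favours S.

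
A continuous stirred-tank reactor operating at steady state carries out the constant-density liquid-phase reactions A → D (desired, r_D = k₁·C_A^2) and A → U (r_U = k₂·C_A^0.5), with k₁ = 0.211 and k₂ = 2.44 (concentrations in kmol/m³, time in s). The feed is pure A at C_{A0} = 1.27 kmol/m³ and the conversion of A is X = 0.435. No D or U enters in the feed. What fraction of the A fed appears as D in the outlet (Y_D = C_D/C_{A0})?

0.0217

Exit C_A = C_{A0}(1−X) = 1.27×0.565 = 0.7175 kmol/m³.
A CSTR operates uniformly at the exit composition, giving r_D = 0.1086 and r_U = 2.067 (each k·C_A^n at C_A = 0.7175).
Fraction of consumed A going to D: r_D/(r_D+r_U) = 0.04994.
C_D = 0.04994·C_{A0}·X = 0.04994×1.27×0.435 = 0.0276 kmol/m³; Y_D = C_D/C_{A0} = 0.0217.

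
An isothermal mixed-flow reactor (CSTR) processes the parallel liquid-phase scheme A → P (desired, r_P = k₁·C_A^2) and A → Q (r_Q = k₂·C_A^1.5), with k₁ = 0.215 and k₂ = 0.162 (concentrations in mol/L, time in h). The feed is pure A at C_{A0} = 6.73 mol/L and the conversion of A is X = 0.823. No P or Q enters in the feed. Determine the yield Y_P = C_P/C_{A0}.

0.487

Exit C_A = C_{A0}(1−X) = 6.73×0.177 = 1.191 mol/L.
Rates in a CSTR are evaluated at the outlet concentration: r_P = 0.215×1.191^2 = 0.3051, r_Q = 0.162×1.191^1.5 = 0.2106.
Fraction of consumed A going to P: r_P/(r_P+r_Q) = 0.5916.
C_P = 0.5916·C_{A0}·X = 0.5916×6.73×0.823 = 3.28 mol/L; Y_P = C_P/C_{A0} = 0.487.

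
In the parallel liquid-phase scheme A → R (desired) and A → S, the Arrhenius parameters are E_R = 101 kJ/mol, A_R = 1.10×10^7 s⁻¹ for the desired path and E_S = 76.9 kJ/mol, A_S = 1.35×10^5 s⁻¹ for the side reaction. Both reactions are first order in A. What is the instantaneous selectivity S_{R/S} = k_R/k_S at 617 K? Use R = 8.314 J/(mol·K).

k_R/k_S = (A_R/A_S)·exp[−(E_R−E_S)/(RT)] = (A_R/A_S)·exp[(E_S−E_R)/(RT)].
(E_S−E_R)/(RT) = (76.9−101)×10³/(8.314×617) = -24100/5130 = -4.698.
k_R/k_S = (1.10×10^7/1.35×10^5)·exp(-4.698) = 81.48 × 0.009113 = 0.743.

0.743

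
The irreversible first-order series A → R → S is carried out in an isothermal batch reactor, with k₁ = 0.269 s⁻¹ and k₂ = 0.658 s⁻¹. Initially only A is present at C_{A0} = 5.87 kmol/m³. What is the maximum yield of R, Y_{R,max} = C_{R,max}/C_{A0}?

0.220

At the optimum, C_{R,max}/C_{A0} = (k₁/k₂)^[k₂/(k₂−k₁)].
= (0.269/0.658)^(0.658/(0.658−0.269)) = (0.4088)^(1.692) = 0.2202.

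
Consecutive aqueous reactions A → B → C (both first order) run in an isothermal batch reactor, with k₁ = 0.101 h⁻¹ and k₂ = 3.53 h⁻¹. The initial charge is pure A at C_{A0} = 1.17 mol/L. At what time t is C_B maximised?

1.04 h

The intermediate peaks when r₁ = r₂, i.e. k₁e^(−k₁t) = k₂e^(−k₂t), giving t_opt = ln(k₂/k₁)/(k₂−k₁).
= ln(3.53/0.101)/(3.53−0.101) = ln(34.95)/3.429 = 3.554/3.429 = 1.04 h.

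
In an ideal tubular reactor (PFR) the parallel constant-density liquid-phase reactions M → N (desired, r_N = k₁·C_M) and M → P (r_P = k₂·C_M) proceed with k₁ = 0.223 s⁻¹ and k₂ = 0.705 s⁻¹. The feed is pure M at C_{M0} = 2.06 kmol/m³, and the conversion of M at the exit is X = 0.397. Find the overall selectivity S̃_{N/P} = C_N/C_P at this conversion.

C_M = C_{M0}(1−X) = 1.242 kmol/m³.
Both paths are first order in M, so the instantaneous fraction to N is constant: dC_N/d(−C_M) = k₁/(k₁+k₂) = 0.2403.
C_N = 0.2403·(C_{M0}−C_M) = 0.2403×0.8178 = 0.197 kmol/m³.
C_P = (C_{M0}−C_M)−C_N = 0.6213 kmol/m³; S̃_{N/P} = 0.1965/0.6213 = 0.316.

0.316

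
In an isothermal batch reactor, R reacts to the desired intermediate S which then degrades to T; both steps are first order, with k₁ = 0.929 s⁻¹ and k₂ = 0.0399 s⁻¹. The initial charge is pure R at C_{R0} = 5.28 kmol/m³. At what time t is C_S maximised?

For first-order series the maximum of C_S occurs at t_opt = ln(k₂/k₁)/(k₂−k₁).
= ln(0.0399/0.929)/(0.0399−0.929) = ln(0.04295)/-0.8891 = -3.148/-0.8891 = 3.54 s.

3.54 s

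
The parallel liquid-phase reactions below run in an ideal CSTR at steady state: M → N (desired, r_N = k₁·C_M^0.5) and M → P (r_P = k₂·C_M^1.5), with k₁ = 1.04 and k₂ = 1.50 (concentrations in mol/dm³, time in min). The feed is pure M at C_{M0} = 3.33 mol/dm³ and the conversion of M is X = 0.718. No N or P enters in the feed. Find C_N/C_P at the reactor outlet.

Exit C_M = C_{M0}(1−X) = 3.33×0.282 = 0.9391 mol/dm³.
In a CSTR the entire volume is at exit conditions, so r_N = 1.04×0.9391^0.5 = 1.008 and r_P = 1.50×0.9391^1.5 = 1.365.
Overall selectivity = C_N/C_P = r_Nτ/(r_Pτ) = r_N/r_P = 0.738.

0.738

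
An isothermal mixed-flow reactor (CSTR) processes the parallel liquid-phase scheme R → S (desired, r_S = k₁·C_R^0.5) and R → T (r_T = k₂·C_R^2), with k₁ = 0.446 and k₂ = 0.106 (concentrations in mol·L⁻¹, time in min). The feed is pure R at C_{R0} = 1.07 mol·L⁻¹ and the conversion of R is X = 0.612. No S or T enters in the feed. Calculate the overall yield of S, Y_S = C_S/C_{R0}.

Exit C_R = C_{R0}(1−X) = 1.07×0.388 = 0.4152 mol·L⁻¹.
Rates in a CSTR are evaluated at the outlet concentration: r_S = 0.446×0.4152^0.5 = 0.2874, r_T = 0.106×0.4152^2 = 0.01827.
Fraction of consumed R going to S: r_S/(r_S+r_T) = 0.9402.
C_S = 0.9402·C_{R0}·X = 0.9402×1.07×0.612 = 0.616 mol·L⁻¹; Y_S = C_S/C_{R0} = 0.575.

0.575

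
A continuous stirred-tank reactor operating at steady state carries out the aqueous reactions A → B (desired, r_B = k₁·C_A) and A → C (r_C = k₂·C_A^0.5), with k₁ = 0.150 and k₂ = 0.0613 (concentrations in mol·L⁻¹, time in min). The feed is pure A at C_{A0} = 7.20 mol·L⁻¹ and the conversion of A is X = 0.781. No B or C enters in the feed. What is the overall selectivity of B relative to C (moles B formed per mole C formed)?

Exit C_A = C_{A0}(1−X) = 7.20×0.219 = 1.577 mol·L⁻¹.
Rates in a CSTR are evaluated at the outlet concentration: r_B = 0.150×1.577 = 0.2365, r_C = 0.0613×1.577^0.5 = 0.07697.
Overall selectivity = C_B/C_C = r_Bτ/(r_Cτ) = r_B/r_C = 3.07.

3.07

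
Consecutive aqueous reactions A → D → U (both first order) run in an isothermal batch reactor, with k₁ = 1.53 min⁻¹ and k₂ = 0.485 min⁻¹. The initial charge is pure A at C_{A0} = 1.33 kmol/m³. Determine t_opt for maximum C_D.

1.10 min

Setting dC_D/dt = 0 gives t_opt = ln(k₂/k₁)/(k₂−k₁).
= ln(0.485/1.53)/(0.485−1.53) = ln(0.3170)/-1.045 = -1.149/-1.045 = 1.10 min.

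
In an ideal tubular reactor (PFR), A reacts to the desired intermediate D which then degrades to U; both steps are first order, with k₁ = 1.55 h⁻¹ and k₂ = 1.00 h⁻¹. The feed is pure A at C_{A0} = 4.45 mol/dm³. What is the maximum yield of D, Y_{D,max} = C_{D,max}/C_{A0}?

0.451

At the optimum, C_{D,max}/C_{A0} = (k₁/k₂)^[k₂/(k₂−k₁)].
= (1.55/1.00)^(1.00/(1.00−1.55)) = (1.550)^(-1.818) = 0.4508.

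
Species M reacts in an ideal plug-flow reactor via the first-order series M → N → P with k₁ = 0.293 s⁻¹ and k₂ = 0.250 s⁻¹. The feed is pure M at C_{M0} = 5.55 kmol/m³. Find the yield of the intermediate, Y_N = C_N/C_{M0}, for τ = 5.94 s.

0.348

Solving the coupled first-order balances gives C_N(τ) = [k₁/(k₂−k₁)]·C_{M0}·(e^(−k₁τ) − e^(−k₂τ)).
e^(−k₁τ) = e^(−0.293×5.94) = e^(−1.740) = 0.1754; e^(−k₂τ) = e^(−1.485) = 0.2265.
C_N = 0.293×5.55/(0.250−0.293) × (0.1754−0.2265) = (-37.82)×(-0.05106) = 1.931 kmol/m³.
Y_N = C_N/C_{M0} = 1.931/5.55 = 0.348.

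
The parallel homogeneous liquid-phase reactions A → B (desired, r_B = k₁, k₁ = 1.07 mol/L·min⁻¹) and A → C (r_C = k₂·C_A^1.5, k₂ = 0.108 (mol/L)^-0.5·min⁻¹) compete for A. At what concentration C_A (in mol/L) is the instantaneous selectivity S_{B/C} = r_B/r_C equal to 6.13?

S_{B/C} = (k₁/k₂)·C_A^-1.5 ⇒ C_A = (S·k₂/k₁)^(1/(-1.5)).
= (6.13×0.108/1.07)^(-0.6667) = (0.6187)^(-0.6667) = 1.38 mol/L.

1.38 mol/L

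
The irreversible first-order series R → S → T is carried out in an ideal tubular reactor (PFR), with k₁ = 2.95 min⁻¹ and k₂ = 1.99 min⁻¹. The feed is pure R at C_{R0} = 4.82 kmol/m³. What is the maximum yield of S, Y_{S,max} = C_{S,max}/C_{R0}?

0.442

Evaluating C_S at τ_opt = ln(k₂/k₁)/(k₂−k₁) gives C_{S,max}/C_{R0} = (k₁/k₂)^[k₂/(k₂−k₁)].
= (2.95/1.99)^(1.99/(1.99−2.95)) = (1.482)^(-2.073) = 0.4422.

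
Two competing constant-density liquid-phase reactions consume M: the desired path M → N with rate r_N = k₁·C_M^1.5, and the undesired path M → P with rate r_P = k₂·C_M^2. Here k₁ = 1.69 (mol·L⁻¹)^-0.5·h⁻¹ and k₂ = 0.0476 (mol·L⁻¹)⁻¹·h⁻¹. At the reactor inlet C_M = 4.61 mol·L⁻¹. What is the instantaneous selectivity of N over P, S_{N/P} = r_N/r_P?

S_{N/P} = r_N/r_P = (k₁·C_M^1.5)/(k₂·C_M^2) = (k₁/k₂)·C_M^-0.5.
= (1.69×4.610^1.5) / (0.0476×4.610^2) = 16.73/1.012 = 16.5.
The undesired path is higher order in M, so low C_M (CSTR or dilute feed) favours N.

16.5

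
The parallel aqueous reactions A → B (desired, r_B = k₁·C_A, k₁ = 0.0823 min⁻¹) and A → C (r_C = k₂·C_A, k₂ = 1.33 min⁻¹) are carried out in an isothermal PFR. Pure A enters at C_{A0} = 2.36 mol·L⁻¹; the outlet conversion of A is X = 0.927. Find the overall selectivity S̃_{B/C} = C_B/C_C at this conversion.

C_A = C_{A0}(1−X) = 0.1723 mol·L⁻¹.
Both paths are first order in A, so the instantaneous fraction to B is constant: dC_B/d(−C_A) = k₁/(k₁+k₂) = 0.05827.
C_B = 0.05827·(C_{A0}−C_A) = 0.05827×2.188 = 0.127 mol·L⁻¹.
C_C = (C_{A0}−C_A)−C_B = 2.060 mol·L⁻¹; S̃_{B/C} = 0.1275/2.060 = 0.0619.

0.0619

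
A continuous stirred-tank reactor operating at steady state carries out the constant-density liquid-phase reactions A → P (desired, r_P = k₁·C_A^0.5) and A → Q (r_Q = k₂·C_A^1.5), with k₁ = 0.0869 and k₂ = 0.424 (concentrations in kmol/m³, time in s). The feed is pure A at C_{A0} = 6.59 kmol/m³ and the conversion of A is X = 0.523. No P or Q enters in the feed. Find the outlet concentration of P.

0.211 kmol/m³

Exit C_A = C_{A0}(1−X) = 6.59×0.477 = 3.143 kmol/m³.
A CSTR operates uniformly at the exit composition, giving r_P = 0.1541 and r_Q = 2.363 (each k·C_A^n at C_A = 3.143).
Fraction of consumed A going to P: r_P/(r_P+r_Q) = 0.06121.
C_P = 0.06121·C_{A0}·X = 0.06121×6.59×0.523 = 0.211 kmol/m³.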